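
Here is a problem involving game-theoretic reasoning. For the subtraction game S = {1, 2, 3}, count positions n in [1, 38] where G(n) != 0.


Subtraction set S = {1, 2, 3}, so G(n) = n mod 4.
G(n) = 0 when n is a multiple of 4.
Multiples of 4 in [1, 38]: 9
N-positions (nonzero Grundy) = 38 - 9 = 29

29


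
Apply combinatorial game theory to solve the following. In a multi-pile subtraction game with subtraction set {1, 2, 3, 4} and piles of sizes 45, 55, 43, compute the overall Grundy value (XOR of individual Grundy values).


Subtraction set: {1, 2, 3, 4}
For this subtraction set, G(n) = n mod 5 (period = max + 1 = 5).
Pile 1 (size 45): G(45) = 45 mod 5 = 0
Pile 2 (size 55): G(55) = 55 mod 5 = 0
Pile 3 (size 43): G(43) = 43 mod 5 = 3
Total Grundy value = XOR of all: 0 XOR 0 XOR 3 = 3

3


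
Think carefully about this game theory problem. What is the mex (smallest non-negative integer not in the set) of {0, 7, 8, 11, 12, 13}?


Set = {0, 7, 8, 11, 12, 13}
0 is in the set.
1 is NOT in the set. This is the mex.
mex = 1

1


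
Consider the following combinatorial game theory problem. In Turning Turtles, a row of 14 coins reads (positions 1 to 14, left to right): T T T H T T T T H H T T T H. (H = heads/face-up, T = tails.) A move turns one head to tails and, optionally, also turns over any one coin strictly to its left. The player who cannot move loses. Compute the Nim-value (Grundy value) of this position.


Coins: T T T H T T T T H H T T T H
Key fact: a single head at position k behaves exactly like a Nim heap of size k (turning it to T and optionally flipping a coin at j < k corresponds to moving the heap from k to j, or to 0), and heads combine as a disjunctive sum (two heads at the same place would cancel, matching j XOR j = 0). So the Nim-value is the XOR of the 1-indexed positions of the heads.
Face-up positions (1-indexed): [4, 9, 10, 14]
XOR 0 with 4: 0 XOR 4 = 4
XOR 4 with 9: 4 XOR 9 = 13
XOR 13 with 10: 13 XOR 10 = 7
XOR 7 with 14: 7 XOR 14 = 9
Nim-value = 9

9


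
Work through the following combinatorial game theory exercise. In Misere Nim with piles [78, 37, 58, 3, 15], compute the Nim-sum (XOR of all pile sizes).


We need the XOR (exclusive or) of all pile sizes.
After XOR-ing pile 1 (size 78): 0 XOR 78 = 78
After XOR-ing pile 2 (size 37): 78 XOR 37 = 107
After XOR-ing pile 3 (size 58): 107 XOR 58 = 81
After XOR-ing pile 4 (size 3): 81 XOR 3 = 82
After XOR-ing pile 5 (size 15): 82 XOR 15 = 93
The Nim-value of this position is 93.

93


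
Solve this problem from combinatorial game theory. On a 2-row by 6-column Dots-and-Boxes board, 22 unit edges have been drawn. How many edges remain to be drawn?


Grid: 2 x 6 boxes, i.e. 3 rows and 7 columns of dots.
Horizontal edges: (rows + 1) * cols = 3 * 6 = 18
Vertical edges: rows * (cols + 1) = 2 * 7 = 14
Total edges: 18 + 14 = 32
Edges drawn: 22
Remaining: 32 - 22 = 10

10


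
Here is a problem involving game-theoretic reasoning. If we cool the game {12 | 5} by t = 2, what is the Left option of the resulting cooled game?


Original game: {12 | 5} (a switch {a | b} with a > b).
Cooling by t (for t below the temperature (a - b)/2 = 7/2) taxes each move by t: {a | b} cooled by t is {a - t | b + t}.
Cooling amount: t = 2
Cooled Left option: 12 - 2 = 10
Cooled Right option: 5 + 2 = 7
Cooled game: {10 | 7}
Left option = 10

10


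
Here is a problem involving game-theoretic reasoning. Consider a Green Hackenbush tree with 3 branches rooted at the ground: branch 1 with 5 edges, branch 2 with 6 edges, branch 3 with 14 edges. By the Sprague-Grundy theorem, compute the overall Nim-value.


The tree has 3 branches from the ground vertex.
In Green Hackenbush, the Nim-value of a simple path of length k is k.
Branch 1: length 5, Nim-value = 5
Branch 2: length 6, Nim-value = 6
Branch 3: length 14, Nim-value = 14
Total Nim-value = XOR of all branch values:
0 XOR 5 = 5
5 XOR 6 = 3
3 XOR 14 = 13
Nim-value of the tree = 13

13


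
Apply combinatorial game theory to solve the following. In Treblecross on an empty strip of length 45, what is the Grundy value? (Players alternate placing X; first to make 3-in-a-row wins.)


Treblecross: place X on empty cells; 3-in-a-row wins.
Playing within two cells of an existing X lets the opponent win at once, so sensible play treats the cells i-2..i+2 around each X as dead. The player left with no safe cell loses, so this is a normal-play take-away game on strips of safe cells.
Placing X at cell i (0-indexed) of a strip of k safe cells leaves independent strips of sizes max(0, i-2) and max(0, k-i-3). Hence G(k) = mex{ G(max(0,i-2)) XOR G(max(0,k-i-3)) : 0 <= i < k }, with G(0) = 0.
G(1): splits (0,0):0^0=0 -> mex({0}) = 1
G(2): splits (0,0):0^0=0 -> mex({0}) = 1
G(3): splits (0,0):0^0=0 -> mex({0}) = 1
G(4): splits (0,1):0^1=1 (0,0):0^0=0 -> mex({0, 1}) = 2
G(5): splits (0,2):0^1=1 (0,1):0^1=1 (0,0):0^0=0 -> mex({0, 1}) = 2
G(6) = mex({1}) = 0
G(7) = mex({0, 1, 2}) = 3
G(8) = mex({0, 1, 2}) = 3
G(9) = mex({0, 2}) = 1
G(10) = mex({0, 2, 3}) = 1
G(11) = mex({0, 3}) = 1
G(12) = mex({1, 3}) = 0
G(13) = mex({0, 1, 2, 3}) = 4
G(14) = mex({0, 1, 2}) = 3
G(15) = mex({0, 1, 2}) = 3
G(16) = mex({0, 1, 2, 4}) = 3
G(17) = mex({0, 1, 3, 4}) = 2
G(18) = mex({0, 1, 3, 4}) = 2
G(19) = mex({0, 1, 3, 5}) = 2
G(20) = mex({0, 1, 2, 3, 5}) = 4
G(21) = mex({0, 1, 2, 3, 5}) = 4
G(22) = mex({1, 2, 6}) = 0
G(23) = mex({0, 1, 2, 3, 4, 6}) = 5
G(24) = mex({0, 1, 2, 3, 4}) = 5
G(25) = mex({0, 1, 3, 4, 7}) = 2
G(26) = mex({0, 1, 3, 4, 5, 7}) = 2
G(27) = mex({0, 1, 3, 5}) = 2
G(28) = mex({0, 1, 2, 5}) = 3
G(29) = mex({0, 1, 2, 4, 5, 6}) = 3
G(30) = mex({1, 2, 4, 6}) = 0
G(31) = mex({0, 1, 2, 3, 4, 6}) = 5
G(32) = mex({1, 2, 3, 4, 7}) = 0
G(33) = mex({0, 3, 7}) = 1
G(34) = mex({0, 2, 3, 5, 7}) = 1
G(35) = mex({0, 2, 3, 5, 6}) = 1
G(36) = mex({0, 1, 2, 5, 6}) = 3
G(37) = mex({0, 1, 2, 4, 5, 6}) = 3
G(38) = mex({0, 1, 2, 4}) = 3
G(39) = mex({0, 1, 2, 3, 4, 7}) = 5
G(40) = mex({0, 1, 2, 3, 4, 5, 7}) = 6
G(41) = mex({0, 1, 2, 3, 5, 7}) = 4
G(42) = mex({0, 1, 2, 3, 5, 6, 7}) = 4
G(43) = mex({0, 2, 3, 5, 6}) = 1
G(44) = mex({1, 2, 3, 4, 5, 6}) = 0
G(45) = mex({0, 1, 2, 3, 4, 6, 7}) = 5
Therefore G(45) = 5.

5


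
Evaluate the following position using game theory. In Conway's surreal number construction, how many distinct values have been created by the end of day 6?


Day 0: {|} = 0 is born. Count = 1.
Day n: the number of surreal numbers born by day n is 2^(n+1) - 1.
By day 0: 2^1 - 1 = 1
By day 1: 2^2 - 1 = 3
By day 2: 2^3 - 1 = 7
By day 3: 2^4 - 1 = 15
By day 4: 2^5 - 1 = 31
By day 5: 2^6 - 1 = 63
By day 6: 2^7 - 1 = 127
By day 6: 127 surreal numbers.

127


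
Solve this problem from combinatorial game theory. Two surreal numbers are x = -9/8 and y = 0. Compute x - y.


x = -9/8, y = 0
Converting to common denominator: 8
x = -9/8, y = 0/8
x - y = -9/8 - 0 = -9/8

-9/8


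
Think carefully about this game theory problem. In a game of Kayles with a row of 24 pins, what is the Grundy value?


Kayles: a move removes 1 or 2 adjacent pins from a contiguous row.
Removing pins from a row of k leaves two independent rows (a, b) with a + b = k - 1 (one pin) or a + b = k - 2 (two pins); an end removal gives a = 0.
By Sprague-Grundy, G(k) = mex{ G(a) XOR G(b) } over all these splits. G(0) = 0.
G(1): splits (0,0):0^0=0 -> mex({0}) = 1
G(2): splits (0,1):0^1=1 (0,0):0^0=0 -> mex({0, 1}) = 2
G(3): splits (0,2):0^2=2 (1,1):1^1=0 (0,1):0^1=1 -> mex({0, 1, 2}) = 3
G(4): splits (0,3):0^3=3 (1,2):1^2=3 (0,2):0^2=2 (1,1):1^1=0 -> mex({0, 2, 3}) = 1
G(5): splits (0,4):0^1=1 (1,3):1^3=2 (2,2):2^2=0 (0,3):0^3=3 (1,2):1^2=3 -> mex({0, 1, 2, 3}) = 4
G(6) = mex({0, 1, 2, 4}) = 3
G(7) = mex({0, 1, 3, 4, 5}) = 2
G(8) = mex({0, 2, 3, 5, 6}) = 1
G(9) = mex({0, 1, 2, 3, 6, 7}) = 4
G(10) = mex({0, 1, 3, 4, 5, 7}) = 2
G(11) = mex({0, 1, 2, 3, 4, 5}) = 6
G(12) = mex({0, 1, 2, 3, 5, 6, 7}) = 4
G(13) = mex({0, 2, 3, 4, 6, 7}) = 1
G(14) = mex({0, 1, 4, 5, 6, 7}) = 2
G(15) = mex({0, 1, 2, 3, 4, 5, 6}) = 7
G(16) = mex({0, 2, 3, 5, 6, 7}) = 1
G(17) = mex({0, 1, 2, 3, 5, 6, 7}) = 4
G(18) = mex({0, 1, 2, 4, 5, 6}) = 3
G(19) = mex({0, 1, 3, 4, 5, 7}) = 2
G(20) = mex({0, 2, 3, 4, 5, 6, 7}) = 1
G(21) = mex({0, 1, 2, 3, 5, 6, 7}) = 4
G(22) = mex({0, 1, 2, 3, 4, 5, 7}) = 6
G(23) = mex({0, 1, 2, 3, 4, 5, 6}) = 7
G(24) = mex({0, 1, 2, 3, 5, 6, 7}) = 4
Therefore G(24) = 4.

4


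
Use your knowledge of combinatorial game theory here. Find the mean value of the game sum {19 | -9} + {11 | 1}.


G1 = {19 | -9}, G2 = {11 | 1}
Each is a switch {a | b} with numbers a > b; its mean value is (a + b)/2, and mean value is additive over game sums: m(G1 + G2) = m(G1) + m(G2).
Mean of G1 = (19 + (-9))/2 = 10/2 = 5
Mean of G2 = (11 + (1))/2 = 12/2 = 6
Mean of G1 + G2 = 5 + 6 = 11

11


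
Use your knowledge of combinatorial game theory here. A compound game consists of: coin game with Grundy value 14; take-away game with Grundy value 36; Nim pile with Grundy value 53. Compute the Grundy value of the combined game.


By the Sprague-Grundy theorem, the Grundy value of a sum of games is the XOR of individual Grundy values.
coin game: Grundy value = 14. Running XOR: 0 XOR 14 = 14
take-away game: Grundy value = 36. Running XOR: 14 XOR 36 = 42
Nim pile: Grundy value = 53. Running XOR: 42 XOR 53 = 31
The combined Grundy value is 31.

31


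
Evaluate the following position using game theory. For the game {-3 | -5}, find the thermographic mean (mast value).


Game = {-3 | -5}, a switch {a | b} with numbers a > b.
Its thermograph has left wall a - t and right wall b + t, which meet at t = (a - b)/2, where both equal (a + b)/2. So the mast (mean value) is at (a + b)/2.
Mean = (-3 + (-5))/2 = -8/2 = -4

-4


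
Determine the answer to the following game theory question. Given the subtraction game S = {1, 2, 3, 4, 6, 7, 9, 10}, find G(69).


The subtraction set is S = {1, 2, 3, 4, 6, 7, 9, 10}.
G(k) = mex{ G(k - s) : s in S, s <= k }. We compute iteratively: G(0) = 0.
G(1) = mex({0}) = 1
G(2) = mex({0, 1}) = 2
G(3) = mex({0, 1, 2}) = 3
G(4) = mex({0, 1, 2, 3}) = 4
G(5) = mex({1, 2, 3, 4}) = 0
G(6) = mex({0, 2, 3, 4}) = 1
G(7) = mex({0, 1, 3, 4}) = 2
G(8) = mex({0, 1, 2, 4}) = 3
G(9) = mex({0, 1, 2, 3}) = 4
G(10) = mex({0, 1, 2, 3, 4}) = 5
G(11) = mex({0, 1, 2, 3, 4, 5}) = 6
G(12) = mex({0, 1, 2, 3, 4, 5, 6}) = 7
G(13) = mex({1, 2, 3, 4, 5, 6, 7}) = 0
G(14) = mex({0, 2, 3, 4, 5, 6, 7}) = 1
G(15) = mex({0, 1, 3, 4, 6, 7}) = 2
G(16) = mex({0, 1, 2, 4, 5, 7}) = 3
G(17) = mex({0, 1, 2, 3, 5, 6}) = 4
G(18) = mex({1, 2, 3, 4, 6, 7}) = 0
G(19) = mex({0, 2, 3, 4, 5, 7}) = 1
G(20) = mex({0, 1, 3, 4, 5, 6}) = 2
G(21) = mex({0, 1, 2, 4, 6, 7}) = 3
G(22) = mex({0, 1, 2, 3, 7}) = 4
Observe that G(13)..G(22) = 0, 1, 2, 3, 4, 0, 1, 2, 3, 4 repeats G(0)..G(9) = 0, 1, 2, 3, 4, 0, 1, 2, 3, 4.
For k >= max(S) = 10, G(k) is determined by the previous 10 values G(k-10)..G(k-1); a window of 10 consecutive values has recurred shifted by 13, so by induction G(k + 13) = G(k) for all k >= 0: the sequence is periodic from the start with period 13.
One period: G(0..12) = 0, 1, 2, 3, 4, 0, 1, 2, 3, 4, 5, 6, 7.
69 mod 13 = 4, so G(69) = G(4) = 4.

4


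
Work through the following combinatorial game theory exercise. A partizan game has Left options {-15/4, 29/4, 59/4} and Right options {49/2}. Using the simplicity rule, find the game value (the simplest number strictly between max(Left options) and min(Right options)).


Left options: {-15/4, 29/4, 59/4}, max = 59/4
Right options: {49/2}, min = 49/2
All options are numbers and max(Left) < min(Right), so by the simplicity theorem the value is the simplest (earliest-born) number strictly between 59/4 and 49/2.
Integers 15 through 24 all lie strictly between 59/4 and 49/2.
Among integers, the simplest (lowest birthday = smallest |n|; 0 is born on day 0, +-n on day n) is 15.
No non-integer in the interval can be simpler: if x is a non-integer in the interval, then floor(x) or ceil(x) also lies in the interval (the interval contains an integer), and both are proper prefixes of x's sign expansion, i.e. born earlier. So the game value is 15.
Game value = 15

15


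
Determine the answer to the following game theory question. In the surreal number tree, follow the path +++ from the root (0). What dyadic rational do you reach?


Sign expansion: +++
Rule: track bounds (lo, hi), initially (-inf, +inf). On '+', the current value becomes lo and we move to the simplest number in (value, hi): value + 1 if hi = +inf, otherwise the midpoint (value + hi)/2. On '-', the current value becomes hi and we move to value - 1 if lo = -inf, otherwise the midpoint (lo + value)/2.
Start at 0.
Step 1: sign = +, move right. Bounds: (0, +inf). Value = 1
Step 2: sign = +, move right. Bounds: (1, +inf). Value = 2
Step 3: sign = +, move right. Bounds: (2, +inf). Value = 3
The surreal number with sign expansion +++ is 3.

3


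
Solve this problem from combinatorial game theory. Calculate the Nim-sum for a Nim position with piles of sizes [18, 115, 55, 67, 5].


We need the XOR (exclusive or) of all pile sizes.
After XOR-ing pile 1 (size 18): 0 XOR 18 = 18
After XOR-ing pile 2 (size 115): 18 XOR 115 = 97
After XOR-ing pile 3 (size 55): 97 XOR 55 = 86
After XOR-ing pile 4 (size 67): 86 XOR 67 = 21
After XOR-ing pile 5 (size 5): 21 XOR 5 = 16
The Nim-value of this position is 16.

16


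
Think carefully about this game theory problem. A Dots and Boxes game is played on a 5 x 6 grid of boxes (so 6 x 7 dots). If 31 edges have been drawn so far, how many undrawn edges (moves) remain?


Grid: 5 x 6 boxes, i.e. 6 rows and 7 columns of dots.
Horizontal edges: (rows + 1) * cols = 6 * 6 = 36
Vertical edges: rows * (cols + 1) = 5 * 7 = 35
Total edges: 36 + 35 = 71
Edges drawn: 31
Remaining: 71 - 31 = 40

40


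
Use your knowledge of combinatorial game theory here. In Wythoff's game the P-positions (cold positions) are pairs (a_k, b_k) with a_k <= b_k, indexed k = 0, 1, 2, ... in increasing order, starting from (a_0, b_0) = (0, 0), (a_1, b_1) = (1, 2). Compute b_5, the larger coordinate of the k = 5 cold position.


By Wythoff's theorem, a_k = floor(k * phi) and b_k = floor(k * phi^2) = a_k + k, where phi = (1 + sqrt(5))/2 is the golden ratio.
phi = (1 + sqrt(5))/2 = 1.618034
phi^2 = phi + 1 = 2.618034
k = 5
k * phi^2 = 5 * 2.618034 = 13.090170
b_5 = floor(k * phi^2) = 13 (check: a_5 + k = 8 + 5 = 13)

13


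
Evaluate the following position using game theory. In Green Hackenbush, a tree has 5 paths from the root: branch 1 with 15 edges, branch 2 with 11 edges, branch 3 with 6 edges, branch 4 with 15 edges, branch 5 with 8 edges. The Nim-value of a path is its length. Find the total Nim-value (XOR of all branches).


The tree has 5 branches from the ground vertex.
In Green Hackenbush, the Nim-value of a simple path of length k is k.
Branch 1: length 15, Nim-value = 15
Branch 2: length 11, Nim-value = 11
Branch 3: length 6, Nim-value = 6
Branch 4: length 15, Nim-value = 15
Branch 5: length 8, Nim-value = 8
Total Nim-value = XOR of all branch values:
0 XOR 15 = 15
15 XOR 11 = 4
4 XOR 6 = 2
2 XOR 15 = 13
13 XOR 8 = 5
Nim-value of the tree = 5

5


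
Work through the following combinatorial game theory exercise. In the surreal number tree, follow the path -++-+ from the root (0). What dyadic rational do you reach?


Sign expansion: -++-+
Rule: track bounds (lo, hi), initially (-inf, +inf). On '+', the current value becomes lo and we move to the simplest number in (value, hi): value + 1 if hi = +inf, otherwise the midpoint (value + hi)/2. On '-', the current value becomes hi and we move to value - 1 if lo = -inf, otherwise the midpoint (lo + value)/2.
Start at 0.
Step 1: sign = -, move left. Bounds: (-inf, 0). Value = -1
Step 2: sign = +, move right. Bounds: (-1, 0). Value = -1/2
Step 3: sign = +, move right. Bounds: (-1/2, 0). Value = -1/4
Step 4: sign = -, move left. Bounds: (-1/2, -1/4). Value = -3/8
Step 5: sign = +, move right. Bounds: (-3/8, -1/4). Value = -5/16
The surreal number with sign expansion -++-+ is -5/16.

-5/16


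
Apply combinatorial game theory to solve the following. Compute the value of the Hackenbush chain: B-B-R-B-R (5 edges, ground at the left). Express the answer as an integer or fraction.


Edges (from ground): B-B-R-B-R
By Berlekamp's sign-expansion rule, a Blue-Red Hackenbush stalk has the value of the surreal number whose sign sequence is the edge sequence with B -> + and R -> -.
Sign sequence: ++-+-
Trace the sign expansion in the surreal number tree, starting from 0:
Edge 1: B (sign +) -> bounds (0, +inf), value = 1
Edge 2: B (sign +) -> bounds (1, +inf), value = 2
Edge 3: R (sign -) -> bounds (1, 2), value = 3/2
Edge 4: B (sign +) -> bounds (3/2, 2), value = 7/4
Edge 5: R (sign -) -> bounds (3/2, 7/4), value = 13/8
Game value = 13/8

13/8


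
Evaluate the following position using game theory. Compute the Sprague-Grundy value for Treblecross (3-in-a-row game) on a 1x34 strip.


Treblecross: place X on empty cells; 3-in-a-row wins.
Playing within two cells of an existing X lets the opponent win at once, so sensible play treats the cells i-2..i+2 around each X as dead. The player left with no safe cell loses, so this is a normal-play take-away game on strips of safe cells.
Placing X at cell i (0-indexed) of a strip of k safe cells leaves independent strips of sizes max(0, i-2) and max(0, k-i-3). Hence G(k) = mex{ G(max(0,i-2)) XOR G(max(0,k-i-3)) : 0 <= i < k }, with G(0) = 0.
G(1): splits (0,0):0^0=0 -> mex({0}) = 1
G(2): splits (0,0):0^0=0 -> mex({0}) = 1
G(3): splits (0,0):0^0=0 -> mex({0}) = 1
G(4): splits (0,1):0^1=1 (0,0):0^0=0 -> mex({0, 1}) = 2
G(5): splits (0,2):0^1=1 (0,1):0^1=1 (0,0):0^0=0 -> mex({0, 1}) = 2
G(6) = mex({1}) = 0
G(7) = mex({0, 1, 2}) = 3
G(8) = mex({0, 1, 2}) = 3
G(9) = mex({0, 2}) = 1
G(10) = mex({0, 2, 3}) = 1
G(11) = mex({0, 3}) = 1
G(12) = mex({1, 3}) = 0
G(13) = mex({0, 1, 2, 3}) = 4
G(14) = mex({0, 1, 2}) = 3
G(15) = mex({0, 1, 2}) = 3
G(16) = mex({0, 1, 2, 4}) = 3
G(17) = mex({0, 1, 3, 4}) = 2
G(18) = mex({0, 1, 3, 4}) = 2
G(19) = mex({0, 1, 3, 5}) = 2
G(20) = mex({0, 1, 2, 3, 5}) = 4
G(21) = mex({0, 1, 2, 3, 5}) = 4
G(22) = mex({1, 2, 6}) = 0
G(23) = mex({0, 1, 2, 3, 4, 6}) = 5
G(24) = mex({0, 1, 2, 3, 4}) = 5
G(25) = mex({0, 1, 3, 4, 7}) = 2
G(26) = mex({0, 1, 3, 4, 5, 7}) = 2
G(27) = mex({0, 1, 3, 5}) = 2
G(28) = mex({0, 1, 2, 5}) = 3
G(29) = mex({0, 1, 2, 4, 5, 6}) = 3
G(30) = mex({1, 2, 4, 6}) = 0
G(31) = mex({0, 1, 2, 3, 4, 6}) = 5
G(32) = mex({1, 2, 3, 4, 7}) = 0
G(33) = mex({0, 3, 7}) = 1
G(34) = mex({0, 2, 3, 5, 7}) = 1
Therefore G(34) = 1.

1


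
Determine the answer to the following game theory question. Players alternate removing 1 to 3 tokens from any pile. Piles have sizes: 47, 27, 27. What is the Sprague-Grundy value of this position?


Subtraction set: {1, 2, 3}
For this subtraction set, G(n) = n mod 4 (period = max + 1 = 4).
Pile 1 (size 47): G(47) = 47 mod 4 = 3
Pile 2 (size 27): G(27) = 27 mod 4 = 3
Pile 3 (size 27): G(27) = 27 mod 4 = 3
Total Grundy value = XOR of all: 3 XOR 3 XOR 3 = 3

3


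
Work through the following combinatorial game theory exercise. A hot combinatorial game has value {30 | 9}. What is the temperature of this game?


The game is {30 | 9}, a switch {a | b} with numbers a > b.
Cooling {a | b} by t gives {a - t | b + t}, which stops being hot when a - t = b + t, i.e. at t = (a - b)/2. So the temperature of a switch is (a - b)/2.
Temperature = (Left option - Right option) / 2
= (30 - (9)) / 2
= 21 / 2
= 21/2

21/2


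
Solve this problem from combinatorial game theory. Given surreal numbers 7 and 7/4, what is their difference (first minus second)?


x = 7, y = 7/4
Converting to common denominator: 4
x = 28/4, y = 7/4
x - y = 7 - 7/4 = 21/4

21/4


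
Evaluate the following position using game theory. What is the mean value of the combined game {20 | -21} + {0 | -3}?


G1 = {20 | -21}, G2 = {0 | -3}
Each is a switch {a | b} with numbers a > b; its mean value is (a + b)/2, and mean value is additive over game sums: m(G1 + G2) = m(G1) + m(G2).
Mean of G1 = (20 + (-21))/2 = -1/2 = -1/2
Mean of G2 = (0 + (-3))/2 = -3/2 = -3/2
Mean of G1 + G2 = -1/2 + -3/2 = -2

-2


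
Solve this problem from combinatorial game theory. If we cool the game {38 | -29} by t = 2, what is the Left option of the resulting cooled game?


Original game: {38 | -29} (a switch {a | b} with a > b).
Cooling by t (for t below the temperature (a - b)/2 = 67/2) taxes each move by t: {a | b} cooled by t is {a - t | b + t}.
Cooling amount: t = 2
Cooled Left option: 38 - 2 = 36
Cooled Right option: -29 + 2 = -27
Cooled game: {36 | -27}
Left option = 36

36


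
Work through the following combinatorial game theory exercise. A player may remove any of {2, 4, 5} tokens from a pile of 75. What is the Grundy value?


The subtraction set is S = {2, 4, 5}.
G(k) = mex{ G(k - s) : s in S, s <= k }. We compute iteratively: G(0) = 0.
G(1) = mex({}) = 0
G(2) = mex({0}) = 1
G(3) = mex({0}) = 1
G(4) = mex({0, 1}) = 2
G(5) = mex({0, 1}) = 2
G(6) = mex({0, 1, 2}) = 3
G(7) = mex({1, 2}) = 0
G(8) = mex({1, 2, 3}) = 0
G(9) = mex({0, 2}) = 1
G(10) = mex({0, 2, 3}) = 1
G(11) = mex({0, 1, 3}) = 2
Observe that G(7)..G(11) = 0, 0, 1, 1, 2 repeats G(0)..G(4) = 0, 0, 1, 1, 2.
For k >= max(S) = 5, G(k) is determined by the previous 5 values G(k-5)..G(k-1); a window of 5 consecutive values has recurred shifted by 7, so by induction G(k + 7) = G(k) for all k >= 0: the sequence is periodic from the start with period 7.
One period: G(0..6) = 0, 0, 1, 1, 2, 2, 3.
75 mod 7 = 5, so G(75) = G(5) = 2.

2


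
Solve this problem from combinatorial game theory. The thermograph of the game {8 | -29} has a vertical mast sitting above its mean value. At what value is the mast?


Game = {8 | -29}, a switch {a | b} with numbers a > b.
Its thermograph has left wall a - t and right wall b + t, which meet at t = (a - b)/2, where both equal (a + b)/2. So the mast (mean value) is at (a + b)/2.
Mean = (8 + (-29))/2 = -21/2 = -21/2

-21/2


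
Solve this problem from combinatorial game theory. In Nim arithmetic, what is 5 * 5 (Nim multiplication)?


Nim multiplication is bilinear over XOR: (u XOR v) * w = (u*w) XOR (v*w).
So we split each operand into its bit components and XOR the pairwise Nim products.
5 = 1 + 4 (as XOR of powers of 2).
5 = 1 + 4 (as XOR of powers of 2).
Using the standard Nim-product table on single bits:
  2*2 = 3,   2*4 = 8,   2*8 = 12,
  4*4 = 6,   4*8 = 11,  8*8 = 13,
and  1*x = x (identity), k*l = l*k (commutative).
Pairwise Nim products:
  1 * 1 = 1
  1 * 4 = 4
  4 * 1 = 4
  4 * 4 = 6
XOR them: 1 XOR 4 XOR 4 XOR 6 = 7.
Result: 5 * 5 = 7 (in Nim).

7


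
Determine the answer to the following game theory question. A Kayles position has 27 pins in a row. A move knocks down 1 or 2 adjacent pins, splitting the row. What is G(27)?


Kayles: a move removes 1 or 2 adjacent pins from a contiguous row.
Removing pins from a row of k leaves two independent rows (a, b) with a + b = k - 1 (one pin) or a + b = k - 2 (two pins); an end removal gives a = 0.
By Sprague-Grundy, G(k) = mex{ G(a) XOR G(b) } over all these splits. G(0) = 0.
G(1): splits (0,0):0^0=0 -> mex({0}) = 1
G(2): splits (0,1):0^1=1 (0,0):0^0=0 -> mex({0, 1}) = 2
G(3): splits (0,2):0^2=2 (1,1):1^1=0 (0,1):0^1=1 -> mex({0, 1, 2}) = 3
G(4): splits (0,3):0^3=3 (1,2):1^2=3 (0,2):0^2=2 (1,1):1^1=0 -> mex({0, 2, 3}) = 1
G(5): splits (0,4):0^1=1 (1,3):1^3=2 (2,2):2^2=0 (0,3):0^3=3 (1,2):1^2=3 -> mex({0, 1, 2, 3}) = 4
G(6) = mex({0, 1, 2, 4}) = 3
G(7) = mex({0, 1, 3, 4, 5}) = 2
G(8) = mex({0, 2, 3, 5, 6}) = 1
G(9) = mex({0, 1, 2, 3, 6, 7}) = 4
G(10) = mex({0, 1, 3, 4, 5, 7}) = 2
G(11) = mex({0, 1, 2, 3, 4, 5}) = 6
G(12) = mex({0, 1, 2, 3, 5, 6, 7}) = 4
G(13) = mex({0, 2, 3, 4, 6, 7}) = 1
G(14) = mex({0, 1, 4, 5, 6, 7}) = 2
G(15) = mex({0, 1, 2, 3, 4, 5, 6}) = 7
G(16) = mex({0, 2, 3, 5, 6, 7}) = 1
G(17) = mex({0, 1, 2, 3, 5, 6, 7}) = 4
G(18) = mex({0, 1, 2, 4, 5, 6}) = 3
G(19) = mex({0, 1, 3, 4, 5, 7}) = 2
G(20) = mex({0, 2, 3, 4, 5, 6, 7}) = 1
G(21) = mex({0, 1, 2, 3, 5, 6, 7}) = 4
G(22) = mex({0, 1, 2, 3, 4, 5, 7}) = 6
G(23) = mex({0, 1, 2, 3, 4, 5, 6}) = 7
G(24) = mex({0, 1, 2, 3, 5, 6, 7}) = 4
G(25) = mex({0, 2, 3, 4, 6, 7}) = 1
G(26) = mex({0, 1, 3, 4, 5, 6, 7}) = 2
G(27) = mex({0, 1, 2, 3, 4, 5, 6, 7}) = 8
Therefore G(27) = 8.

8


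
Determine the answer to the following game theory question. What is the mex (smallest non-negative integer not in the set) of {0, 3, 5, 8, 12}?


Set = {0, 3, 5, 8, 12}
0 is in the set.
1 is NOT in the set. This is the mex.
mex = 1

1


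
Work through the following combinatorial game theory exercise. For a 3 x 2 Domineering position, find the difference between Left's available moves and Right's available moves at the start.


Board is 3 x 2 (rows x cols).
Left (vertical) placements: (rows-1) * cols = 2 * 2 = 4
Right (horizontal) placements: rows * (cols-1) = 3 * 1 = 3
Advantage = Left - Right = 4 - 3 = 1

1


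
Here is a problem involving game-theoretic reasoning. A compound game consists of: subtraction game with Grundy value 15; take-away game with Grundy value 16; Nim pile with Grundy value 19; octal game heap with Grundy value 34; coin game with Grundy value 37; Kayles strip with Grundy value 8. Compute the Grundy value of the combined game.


By the Sprague-Grundy theorem, the Grundy value of a sum of games is the XOR of individual Grundy values.
subtraction game: Grundy value = 15. Running XOR: 0 XOR 15 = 15
take-away game: Grundy value = 16. Running XOR: 15 XOR 16 = 31
Nim pile: Grundy value = 19. Running XOR: 31 XOR 19 = 12
octal game heap: Grundy value = 34. Running XOR: 12 XOR 34 = 46
coin game: Grundy value = 37. Running XOR: 46 XOR 37 = 11
Kayles strip: Grundy value = 8. Running XOR: 11 XOR 8 = 3
The combined Grundy value is 3.

3


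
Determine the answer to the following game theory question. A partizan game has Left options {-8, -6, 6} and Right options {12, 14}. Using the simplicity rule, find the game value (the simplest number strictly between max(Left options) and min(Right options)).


Left options: {-8, -6, 6}, max = 6
Right options: {12, 14}, min = 12
All options are numbers and max(Left) < min(Right), so by the simplicity theorem the value is the simplest (earliest-born) number strictly between 6 and 12.
Integers 7 through 11 all lie strictly between 6 and 12.
Among integers, the simplest (lowest birthday = smallest |n|; 0 is born on day 0, +-n on day n) is 7.
No non-integer in the interval can be simpler: if x is a non-integer in the interval, then floor(x) or ceil(x) also lies in the interval (the interval contains an integer), and both are proper prefixes of x's sign expansion, i.e. born earlier. So the game value is 7.
Game value = 7

7


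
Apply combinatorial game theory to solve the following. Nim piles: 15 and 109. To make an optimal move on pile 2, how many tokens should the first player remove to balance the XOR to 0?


Piles: 15 and 109
Current XOR: 15 XOR 109 = 98 (non-zero, so this is an N-position).
To make the XOR zero, we need to find a move that balances the piles.
For pile 2 (size 109): target = 109 XOR 98 = 15
We reduce pile 2 from 109 to 15.
Tokens removed: 109 - 15 = 94
Verification: 15 XOR 15 = 0

94


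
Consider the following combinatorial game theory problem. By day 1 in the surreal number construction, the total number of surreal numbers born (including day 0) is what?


Day 0: {|} = 0 is born. Count = 1.
Day n: the number of surreal numbers born by day n is 2^(n+1) - 1.
By day 0: 2^1 - 1 = 1
By day 1: 2^2 - 1 = 3
By day 1: 3 surreal numbers.

3


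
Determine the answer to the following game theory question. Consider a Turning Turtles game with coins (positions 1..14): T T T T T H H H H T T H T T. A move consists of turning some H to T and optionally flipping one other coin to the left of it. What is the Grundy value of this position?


Coins: T T T T T H H H H T T H T T
Key fact: a single head at position k behaves exactly like a Nim heap of size k (turning it to T and optionally flipping a coin at j < k corresponds to moving the heap from k to j, or to 0), and heads combine as a disjunctive sum (two heads at the same place would cancel, matching j XOR j = 0). So the Nim-value is the XOR of the 1-indexed positions of the heads.
Face-up positions (1-indexed): [6, 7, 8, 9, 12]
XOR 0 with 6: 0 XOR 6 = 6
XOR 6 with 7: 6 XOR 7 = 1
XOR 1 with 8: 1 XOR 8 = 9
XOR 9 with 9: 9 XOR 9 = 0
XOR 0 with 12: 0 XOR 12 = 12
Nim-value = 12

12


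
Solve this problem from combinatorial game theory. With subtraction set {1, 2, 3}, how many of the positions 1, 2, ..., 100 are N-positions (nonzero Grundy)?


Subtraction set S = {1, 2, 3}, so G(n) = n mod 4.
G(n) = 0 when n is a multiple of 4.
Multiples of 4 in [1, 100]: 25
N-positions (nonzero Grundy) = 100 - 25 = 75

75


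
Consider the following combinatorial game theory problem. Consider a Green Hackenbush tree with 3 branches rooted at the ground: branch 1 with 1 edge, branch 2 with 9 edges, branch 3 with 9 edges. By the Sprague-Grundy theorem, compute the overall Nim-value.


The tree has 3 branches from the ground vertex.
In Green Hackenbush, the Nim-value of a simple path of length k is k.
Branch 1: length 1, Nim-value = 1
Branch 2: length 9, Nim-value = 9
Branch 3: length 9, Nim-value = 9
Total Nim-value = XOR of all branch values:
0 XOR 1 = 1
1 XOR 9 = 8
8 XOR 9 = 1
Nim-value of the tree = 1

1


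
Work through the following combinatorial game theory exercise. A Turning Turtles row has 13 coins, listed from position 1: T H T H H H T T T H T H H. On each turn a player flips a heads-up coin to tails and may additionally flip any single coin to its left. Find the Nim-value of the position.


Coins: T H T H H H T T T H T H H
Key fact: a single head at position k behaves exactly like a Nim heap of size k (turning it to T and optionally flipping a coin at j < k corresponds to moving the heap from k to j, or to 0), and heads combine as a disjunctive sum (two heads at the same place would cancel, matching j XOR j = 0). So the Nim-value is the XOR of the 1-indexed positions of the heads.
Face-up positions (1-indexed): [2, 4, 5, 6, 10, 12, 13]
XOR 0 with 2: 0 XOR 2 = 2
XOR 2 with 4: 2 XOR 4 = 6
XOR 6 with 5: 6 XOR 5 = 3
XOR 3 with 6: 3 XOR 6 = 5
XOR 5 with 10: 5 XOR 10 = 15
XOR 15 with 12: 15 XOR 12 = 3
XOR 3 with 13: 3 XOR 13 = 14
Nim-value = 14

14


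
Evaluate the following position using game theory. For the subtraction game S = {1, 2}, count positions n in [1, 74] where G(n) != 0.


Subtraction set S = {1, 2}, so G(n) = n mod 3.
G(n) = 0 when n is a multiple of 3.
Multiples of 3 in [1, 74]: 24
N-positions (nonzero Grundy) = 74 - 24 = 50

50


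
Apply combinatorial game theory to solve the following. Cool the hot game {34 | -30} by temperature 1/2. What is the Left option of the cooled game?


Original game: {34 | -30} (a switch {a | b} with a > b).
Cooling by t (for t below the temperature (a - b)/2 = 32) taxes each move by t: {a | b} cooled by t is {a - t | b + t}.
Cooling amount: t = 1/2
Cooled Left option: 34 - 1/2 = 67/2
Cooled Right option: -30 + 1/2 = -59/2
Cooled game: {67/2 | -59/2}
Left option = 67/2

67/2


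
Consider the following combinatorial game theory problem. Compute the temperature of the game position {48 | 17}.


The game is {48 | 17}, a switch {a | b} with numbers a > b.
Cooling {a | b} by t gives {a - t | b + t}, which stops being hot when a - t = b + t, i.e. at t = (a - b)/2. So the temperature of a switch is (a - b)/2.
Temperature = (Left option - Right option) / 2
= (48 - (17)) / 2
= 31 / 2
= 31/2

31/2


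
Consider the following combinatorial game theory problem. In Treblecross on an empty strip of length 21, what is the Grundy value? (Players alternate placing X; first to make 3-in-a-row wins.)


Treblecross: place X on empty cells; 3-in-a-row wins.
Playing within two cells of an existing X lets the opponent win at once, so sensible play treats the cells i-2..i+2 around each X as dead. The player left with no safe cell loses, so this is a normal-play take-away game on strips of safe cells.
Placing X at cell i (0-indexed) of a strip of k safe cells leaves independent strips of sizes max(0, i-2) and max(0, k-i-3). Hence G(k) = mex{ G(max(0,i-2)) XOR G(max(0,k-i-3)) : 0 <= i < k }, with G(0) = 0.
G(1): splits (0,0):0^0=0 -> mex({0}) = 1
G(2): splits (0,0):0^0=0 -> mex({0}) = 1
G(3): splits (0,0):0^0=0 -> mex({0}) = 1
G(4): splits (0,1):0^1=1 (0,0):0^0=0 -> mex({0, 1}) = 2
G(5): splits (0,2):0^1=1 (0,1):0^1=1 (0,0):0^0=0 -> mex({0, 1}) = 2
G(6) = mex({1}) = 0
G(7) = mex({0, 1, 2}) = 3
G(8) = mex({0, 1, 2}) = 3
G(9) = mex({0, 2}) = 1
G(10) = mex({0, 2, 3}) = 1
G(11) = mex({0, 3}) = 1
G(12) = mex({1, 3}) = 0
G(13) = mex({0, 1, 2, 3}) = 4
G(14) = mex({0, 1, 2}) = 3
G(15) = mex({0, 1, 2}) = 3
G(16) = mex({0, 1, 2, 4}) = 3
G(17) = mex({0, 1, 3, 4}) = 2
G(18) = mex({0, 1, 3, 4}) = 2
G(19) = mex({0, 1, 3, 5}) = 2
G(20) = mex({0, 1, 2, 3, 5}) = 4
G(21) = mex({0, 1, 2, 3, 5}) = 4
Therefore G(21) = 4.

4


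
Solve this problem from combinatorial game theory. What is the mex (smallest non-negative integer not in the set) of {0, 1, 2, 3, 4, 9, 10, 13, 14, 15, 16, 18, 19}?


Set = {0, 1, 2, 3, 4, 9, 10, 13, 14, 15, 16, 18, 19}
0 is in the set.
1 is in the set.
2 is in the set.
3 is in the set.
4 is in the set.
5 is NOT in the set. This is the mex.
mex = 5

5


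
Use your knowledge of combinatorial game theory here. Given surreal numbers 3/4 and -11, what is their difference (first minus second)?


x = 3/4, y = -11
Converting to common denominator: 4
x = 3/4, y = -44/4
x - y = 3/4 - -11 = 47/4

47/4


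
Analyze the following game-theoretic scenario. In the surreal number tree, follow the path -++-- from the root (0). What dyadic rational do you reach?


Sign expansion: -++--
Rule: track bounds (lo, hi), initially (-inf, +inf). On '+', the current value becomes lo and we move to the simplest number in (value, hi): value + 1 if hi = +inf, otherwise the midpoint (value + hi)/2. On '-', the current value becomes hi and we move to value - 1 if lo = -inf, otherwise the midpoint (lo + value)/2.
Start at 0.
Step 1: sign = -, move left. Bounds: (-inf, 0). Value = -1
Step 2: sign = +, move right. Bounds: (-1, 0). Value = -1/2
Step 3: sign = +, move right. Bounds: (-1/2, 0). Value = -1/4
Step 4: sign = -, move left. Bounds: (-1/2, -1/4). Value = -3/8
Step 5: sign = -, move left. Bounds: (-1/2, -3/8). Value = -7/16
The surreal number with sign expansion -++-- is -7/16.

-7/16


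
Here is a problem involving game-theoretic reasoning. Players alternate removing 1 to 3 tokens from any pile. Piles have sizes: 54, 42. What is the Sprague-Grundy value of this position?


Subtraction set: {1, 2, 3}
For this subtraction set, G(n) = n mod 4 (period = max + 1 = 4).
Pile 1 (size 54): G(54) = 54 mod 4 = 2
Pile 2 (size 42): G(42) = 42 mod 4 = 2
Total Grundy value = XOR of all: 2 XOR 2 = 0

0


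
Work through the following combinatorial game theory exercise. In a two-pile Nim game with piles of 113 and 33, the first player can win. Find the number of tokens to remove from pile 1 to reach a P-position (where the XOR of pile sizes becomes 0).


Piles: 113 and 33
Current XOR: 113 XOR 33 = 80 (non-zero, so this is an N-position).
To make the XOR zero, we need to find a move that balances the piles.
For pile 1 (size 113): target = 113 XOR 80 = 33
We reduce pile 1 from 113 to 33.
Tokens removed: 113 - 33 = 80
Verification: 33 XOR 33 = 0

80


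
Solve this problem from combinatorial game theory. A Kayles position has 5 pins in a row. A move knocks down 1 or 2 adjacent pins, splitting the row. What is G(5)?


Kayles: a move removes 1 or 2 adjacent pins from a contiguous row.
Removing pins from a row of k leaves two independent rows (a, b) with a + b = k - 1 (one pin) or a + b = k - 2 (two pins); an end removal gives a = 0.
By Sprague-Grundy, G(k) = mex{ G(a) XOR G(b) } over all these splits. G(0) = 0.
G(1): splits (0,0):0^0=0 -> mex({0}) = 1
G(2): splits (0,1):0^1=1 (0,0):0^0=0 -> mex({0, 1}) = 2
G(3): splits (0,2):0^2=2 (1,1):1^1=0 (0,1):0^1=1 -> mex({0, 1, 2}) = 3
G(4): splits (0,3):0^3=3 (1,2):1^2=3 (0,2):0^2=2 (1,1):1^1=0 -> mex({0, 2, 3}) = 1
G(5): splits (0,4):0^1=1 (1,3):1^3=2 (2,2):2^2=0 (0,3):0^3=3 (1,2):1^2=3 -> mex({0, 1, 2, 3}) = 4
Therefore G(5) = 4.

4


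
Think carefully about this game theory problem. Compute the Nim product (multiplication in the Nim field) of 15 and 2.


Nim multiplication is bilinear over XOR: (u XOR v) * w = (u*w) XOR (v*w).
So we split each operand into its bit components and XOR the pairwise Nim products.
15 = 1 + 2 + 4 + 8 (as XOR of powers of 2).
2 = 2 (as XOR of powers of 2).
Using the standard Nim-product table on single bits:
  2*2 = 3,   2*4 = 8,   2*8 = 12,
  4*4 = 6,   4*8 = 11,  8*8 = 13,
and  1*x = x (identity), k*l = l*k (commutative).
Pairwise Nim products:
  1 * 2 = 2
  2 * 2 = 3
  4 * 2 = 8
  8 * 2 = 12
XOR them: 2 XOR 3 XOR 8 XOR 12 = 5.
Result: 15 * 2 = 5 (in Nim).

5


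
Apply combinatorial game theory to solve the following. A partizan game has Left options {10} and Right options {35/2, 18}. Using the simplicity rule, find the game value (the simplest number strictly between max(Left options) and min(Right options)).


Left options: {10}, max = 10
Right options: {35/2, 18}, min = 35/2
All options are numbers and max(Left) < min(Right), so by the simplicity theorem the value is the simplest (earliest-born) number strictly between 10 and 35/2.
Integers 11 through 17 all lie strictly between 10 and 35/2.
Among integers, the simplest (lowest birthday = smallest |n|; 0 is born on day 0, +-n on day n) is 11.
No non-integer in the interval can be simpler: if x is a non-integer in the interval, then floor(x) or ceil(x) also lies in the interval (the interval contains an integer), and both are proper prefixes of x's sign expansion, i.e. born earlier. So the game value is 11.
Game value = 11

11


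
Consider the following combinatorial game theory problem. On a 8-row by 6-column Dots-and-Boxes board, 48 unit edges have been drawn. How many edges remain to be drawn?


Grid: 8 x 6 boxes, i.e. 9 rows and 7 columns of dots.
Horizontal edges: (rows + 1) * cols = 9 * 6 = 54
Vertical edges: rows * (cols + 1) = 8 * 7 = 56
Total edges: 54 + 56 = 110
Edges drawn: 48
Remaining: 110 - 48 = 62

62


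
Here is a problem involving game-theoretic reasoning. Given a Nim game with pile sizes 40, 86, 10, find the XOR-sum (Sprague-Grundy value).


We need the XOR (exclusive or) of all pile sizes.
After XOR-ing pile 1 (size 40): 0 XOR 40 = 40
After XOR-ing pile 2 (size 86): 40 XOR 86 = 126
After XOR-ing pile 3 (size 10): 126 XOR 10 = 116
The Nim-value of this position is 116.

116


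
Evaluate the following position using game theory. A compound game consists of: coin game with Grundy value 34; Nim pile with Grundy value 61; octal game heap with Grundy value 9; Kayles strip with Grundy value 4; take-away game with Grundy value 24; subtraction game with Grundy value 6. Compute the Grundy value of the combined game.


By the Sprague-Grundy theorem, the Grundy value of a sum of games is the XOR of individual Grundy values.
coin game: Grundy value = 34. Running XOR: 0 XOR 34 = 34
Nim pile: Grundy value = 61. Running XOR: 34 XOR 61 = 31
octal game heap: Grundy value = 9. Running XOR: 31 XOR 9 = 22
Kayles strip: Grundy value = 4. Running XOR: 22 XOR 4 = 18
take-away game: Grundy value = 24. Running XOR: 18 XOR 24 = 10
subtraction game: Grundy value = 6. Running XOR: 10 XOR 6 = 12
The combined Grundy value is 12.

12


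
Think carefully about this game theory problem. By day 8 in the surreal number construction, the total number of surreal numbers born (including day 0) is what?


Day 0: {|} = 0 is born. Count = 1.
Day n: the number of surreal numbers born by day n is 2^(n+1) - 1.
By day 0: 2^1 - 1 = 1
By day 1: 2^2 - 1 = 3
By day 2: 2^3 - 1 = 7
By day 3: 2^4 - 1 = 15
By day 4: 2^5 - 1 = 31
By day 5: 2^6 - 1 = 63
By day 6: 2^7 - 1 = 127
By day 7: 2^8 - 1 = 255
By day 8: 2^9 - 1 = 511
By day 8: 511 surreal numbers.

511


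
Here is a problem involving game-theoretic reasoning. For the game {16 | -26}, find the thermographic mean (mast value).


Game = {16 | -26}, a switch {a | b} with numbers a > b.
Its thermograph has left wall a - t and right wall b + t, which meet at t = (a - b)/2, where both equal (a + b)/2. So the mast (mean value) is at (a + b)/2.
Mean = (16 + (-26))/2 = -10/2 = -5

-5
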